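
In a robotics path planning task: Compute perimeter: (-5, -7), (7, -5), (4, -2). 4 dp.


Sides: (-5, -7)->(7, -5): sqrt(148) = 12.165525, (7, -5)->(4, -2): sqrt(18) = 4.242641, (4, -2)->(-5, -7): sqrt(106) = 10.29563
Sum = 26.703796
Perimeter = 26.7038

26.7038


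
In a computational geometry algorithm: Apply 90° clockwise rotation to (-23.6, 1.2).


90° CW: (x,y) -> (y, -x)
(-23.6,1.2) -> (1.2, 23.6)

(1.2, 23.6)


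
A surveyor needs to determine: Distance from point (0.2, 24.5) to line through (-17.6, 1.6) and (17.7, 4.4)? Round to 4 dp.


|cross product| = 758.53
|line direction| = sqrt(1253.93) = 35.4109
Distance = 758.53/sqrt(1253.93) = 21.4208

21.4208


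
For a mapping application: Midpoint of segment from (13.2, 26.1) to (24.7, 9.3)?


M = ((13.2+24.7)/2, (26.1+9.3)/2)
= (18.95, 17.7)

(18.95, 17.7)


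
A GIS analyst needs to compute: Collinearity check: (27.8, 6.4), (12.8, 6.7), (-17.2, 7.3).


Cross product: (12.8-27.8)*(7.3-6.4) - (6.7-6.4)*((-17.2)-27.8)
= 0

Yes, collinear


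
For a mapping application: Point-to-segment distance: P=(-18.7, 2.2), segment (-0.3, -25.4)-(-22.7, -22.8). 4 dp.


Project P onto AB: t = 0.9516 (clamped to [0,1])
Closest point on segment: (-21.6164, -22.9258)
Distance: 25.2945

25.2945


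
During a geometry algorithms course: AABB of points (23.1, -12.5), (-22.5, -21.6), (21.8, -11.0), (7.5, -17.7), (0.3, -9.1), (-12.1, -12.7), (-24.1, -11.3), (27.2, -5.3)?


x range: [-24.1, 27.2]
y range: [-21.6, -5.3]
Bounding box: (-24.1,-21.6) to (27.2,-5.3)

(-24.1,-21.6) to (27.2,-5.3)


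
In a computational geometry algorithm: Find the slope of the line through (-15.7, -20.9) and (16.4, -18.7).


slope = (y2-y1)/(x2-x1) = ((-18.7)-(-20.9))/(16.4-(-15.7)) = 2.2/32.1 = 0.0685

0.0685


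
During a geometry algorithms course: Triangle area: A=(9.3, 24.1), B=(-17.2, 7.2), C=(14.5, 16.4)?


Area = |x_A(y_B-y_C) + x_B(y_C-y_A) + x_C(y_A-y_B)|/2
= |(-85.56) + 132.44 + 245.05|/2
= 291.93/2 = 145.965

145.965


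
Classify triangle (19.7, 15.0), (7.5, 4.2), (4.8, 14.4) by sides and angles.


Side lengths squared: AB^2=265.48, BC^2=111.33, CA^2=222.37
Sorted: [111.33, 222.37, 265.48]
By sides: Scalene, By angles: Acute

Scalene, Acute


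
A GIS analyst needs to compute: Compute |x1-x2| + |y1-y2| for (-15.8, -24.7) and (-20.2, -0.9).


|(-15.8)-(-20.2)| + |(-24.7)-(-0.9)| = 4.4 + 23.8 = 28.2

28.2


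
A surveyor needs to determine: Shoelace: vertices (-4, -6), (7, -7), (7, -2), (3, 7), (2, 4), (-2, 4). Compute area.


Shoelace sum: ((-4)*(-7) - 7*(-6)) + (7*(-2) - 7*(-7)) + (7*7 - 3*(-2)) + (3*4 - 2*7) + (2*4 - (-2)*4) + ((-2)*(-6) - (-4)*4)
= 202
Area = |202|/2 = 101

101


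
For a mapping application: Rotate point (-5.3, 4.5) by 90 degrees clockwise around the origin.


90° CW: (x,y) -> (y, -x)
(-5.3,4.5) -> (4.5, 5.3)

(4.5, 5.3)


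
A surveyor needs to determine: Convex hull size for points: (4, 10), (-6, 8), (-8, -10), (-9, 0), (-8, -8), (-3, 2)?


Convex hull vertices (CCW): (-9, 0), (-8, -10), (4, 10), (-6, 8)
Count = 4

4


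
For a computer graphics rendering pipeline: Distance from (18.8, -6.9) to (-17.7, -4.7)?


dx=-36.5, dy=2.2
d^2 = (-36.5)^2 + 2.2^2 = 1337.09
d = sqrt(1337.09) = 36.5662

36.5662


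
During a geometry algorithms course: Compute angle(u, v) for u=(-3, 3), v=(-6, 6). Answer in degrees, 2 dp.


u.v = 36, |u| = sqrt(18) = 4.2426, |v| = sqrt(72) = 8.4853
cos(theta) = u.v/(|u||v|) = 36/sqrt(1296) = 1
theta = acos(1) = 0 degrees

0 degrees


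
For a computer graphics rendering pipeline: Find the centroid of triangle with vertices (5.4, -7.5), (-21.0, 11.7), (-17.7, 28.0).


Centroid = ((x_A+x_B+x_C)/3, (y_A+y_B+y_C)/3)
= ((5.4+(-21)+(-17.7))/3, ((-7.5)+11.7+28)/3)
= (-11.1, 10.7333)

(-11.1, 10.7333)


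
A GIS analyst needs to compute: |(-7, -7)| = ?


|u| = sqrt((-7)^2 + (-7)^2) = sqrt(98) = 9.8995

9.8995


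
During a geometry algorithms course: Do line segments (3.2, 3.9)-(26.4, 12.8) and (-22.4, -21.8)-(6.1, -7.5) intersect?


Cross products: d1=366.37, d2=288.26, d3=-368.4, d4=-290.29
d1*d2 < 0 and d3*d4 < 0? no

No, they don't intersect


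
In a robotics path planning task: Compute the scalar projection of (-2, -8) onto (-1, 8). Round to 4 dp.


u.v = -62, |v| = sqrt(65) = 8.0623
Scalar projection = u.v / |v| = -62 / sqrt(65) = -7.6902

-7.6902


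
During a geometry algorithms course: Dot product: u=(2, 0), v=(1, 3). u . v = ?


u . v = u_x*v_x + u_y*v_y = 2*1 + 0*3
= 2 + 0 = 2

2


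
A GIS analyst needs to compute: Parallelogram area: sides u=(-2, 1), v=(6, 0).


|u x v| = |(-2)*0 - 1*6|
= |0 - 6| = 6

6


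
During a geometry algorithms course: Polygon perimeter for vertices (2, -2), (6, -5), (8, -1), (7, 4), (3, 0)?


Sides: (2, -2)->(6, -5): sqrt(25) = 5, (6, -5)->(8, -1): sqrt(20) = 4.472136, (8, -1)->(7, 4): sqrt(26) = 5.09902, (7, 4)->(3, 0): sqrt(32) = 5.656854, (3, 0)->(2, -2): sqrt(5) = 2.236068
Sum = 22.464078
Perimeter = 22.4641

22.4641


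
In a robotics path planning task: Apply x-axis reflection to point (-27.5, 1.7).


Reflection over x-axis: (x,y) -> (x,-y)
(-27.5, 1.7) -> (-27.5, -1.7)

(-27.5, -1.7)


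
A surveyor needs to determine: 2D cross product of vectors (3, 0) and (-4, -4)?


u x v = u_x*v_y - u_y*v_x = 3*(-4) - 0*(-4)
= (-12) - 0 = -12

-12


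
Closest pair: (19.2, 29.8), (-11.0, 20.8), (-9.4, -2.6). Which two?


d(P0,P1) = 31.5125, d(P0,P2) = 43.2171, d(P1,P2) = 23.4546
Closest: P1 and P2

Closest pair: (-11.0, 20.8) and (-9.4, -2.6), distance = 23.4546


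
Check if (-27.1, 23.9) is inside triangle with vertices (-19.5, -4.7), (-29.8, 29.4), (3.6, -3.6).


Cross products: AB x AP = -35.42, BC x BP = -94.6, CA x CP = -669.02
All same sign? yes

Yes, inside


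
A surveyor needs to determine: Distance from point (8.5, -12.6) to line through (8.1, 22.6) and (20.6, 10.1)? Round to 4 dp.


|cross product| = 435
|line direction| = sqrt(312.5) = 17.6777
Distance = 435/sqrt(312.5) = 24.6073

24.6073


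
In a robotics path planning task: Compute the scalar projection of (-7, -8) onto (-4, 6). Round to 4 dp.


u.v = -20, |v| = sqrt(52) = 7.2111
Scalar projection = u.v / |v| = -20 / sqrt(52) = -2.7735

-2.7735


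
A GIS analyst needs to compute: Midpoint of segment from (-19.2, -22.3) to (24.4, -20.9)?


M = (((-19.2)+24.4)/2, ((-22.3)+(-20.9))/2)
= (2.6, -21.6)

(2.6, -21.6)


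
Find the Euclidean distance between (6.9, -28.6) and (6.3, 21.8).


dx=-0.6, dy=50.4
d^2 = (-0.6)^2 + 50.4^2 = 2540.52
d = sqrt(2540.52) = 50.4036

50.4036


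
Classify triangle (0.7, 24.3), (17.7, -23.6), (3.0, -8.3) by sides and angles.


Side lengths squared: AB^2=2583.41, BC^2=450.18, CA^2=1068.05
Sorted: [450.18, 1068.05, 2583.41]
By sides: Scalene, By angles: Obtuse

Scalene, Obtuse


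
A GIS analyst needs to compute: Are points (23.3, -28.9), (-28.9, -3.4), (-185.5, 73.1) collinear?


Cross product: ((-28.9)-23.3)*(73.1-(-28.9)) - ((-3.4)-(-28.9))*((-185.5)-23.3)
= 0

Yes, collinear


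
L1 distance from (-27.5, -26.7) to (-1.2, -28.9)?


|(-27.5)-(-1.2)| + |(-26.7)-(-28.9)| = 26.3 + 2.2 = 28.5

28.5


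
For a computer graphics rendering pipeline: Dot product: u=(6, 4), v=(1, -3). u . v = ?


u . v = u_x*v_x + u_y*v_y = 6*1 + 4*(-3)
= 6 + (-12) = -6

-6


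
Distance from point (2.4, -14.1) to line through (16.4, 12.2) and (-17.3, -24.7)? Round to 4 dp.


|cross product| = 369.71
|line direction| = sqrt(2497.3) = 49.973
Distance = 369.71/sqrt(2497.3) = 7.3982

7.3982


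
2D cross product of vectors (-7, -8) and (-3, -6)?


u x v = u_x*v_y - u_y*v_x = (-7)*(-6) - (-8)*(-3)
= 42 - 24 = 18

18


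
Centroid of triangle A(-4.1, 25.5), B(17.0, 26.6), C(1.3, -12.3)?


Centroid = ((x_A+x_B+x_C)/3, (y_A+y_B+y_C)/3)
= (((-4.1)+17+1.3)/3, (25.5+26.6+(-12.3))/3)
= (4.7333, 13.2667)

(4.7333, 13.2667)


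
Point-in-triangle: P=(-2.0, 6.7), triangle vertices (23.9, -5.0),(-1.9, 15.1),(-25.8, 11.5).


Cross products: AB x AP = 218.73, BC x BP = 200.4, CA x CP = 154.14
All same sign? yes

Yes, inside


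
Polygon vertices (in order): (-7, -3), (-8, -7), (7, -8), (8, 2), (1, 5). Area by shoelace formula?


Shoelace sum: ((-7)*(-7) - (-8)*(-3)) + ((-8)*(-8) - 7*(-7)) + (7*2 - 8*(-8)) + (8*5 - 1*2) + (1*(-3) - (-7)*5)
= 286
Area = |286|/2 = 143

143


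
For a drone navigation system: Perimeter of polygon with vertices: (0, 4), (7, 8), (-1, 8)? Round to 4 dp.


Sides: (0, 4)->(7, 8): sqrt(65) = 8.062258, (7, 8)->(-1, 8): sqrt(64) = 8, (-1, 8)->(0, 4): sqrt(17) = 4.123106
Sum = 20.185364
Perimeter = 20.1854

20.1854


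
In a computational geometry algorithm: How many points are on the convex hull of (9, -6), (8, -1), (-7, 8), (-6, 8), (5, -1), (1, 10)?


Convex hull vertices (CCW): (-7, 8), (9, -6), (8, -1), (1, 10)
Count = 4

4


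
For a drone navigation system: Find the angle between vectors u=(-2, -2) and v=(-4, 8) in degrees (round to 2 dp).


u.v = -8, |u| = sqrt(8) = 2.8284, |v| = sqrt(80) = 8.9443
cos(theta) = u.v/(|u||v|) = -8/sqrt(640) = -0.316228
theta = acos(-0.316228) = 108.43 degrees

108.43 degrees


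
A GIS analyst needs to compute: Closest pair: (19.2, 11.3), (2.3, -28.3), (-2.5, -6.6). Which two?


d(P0,P1) = 43.0554, d(P0,P2) = 28.1301, d(P1,P2) = 22.2245
Closest: P1 and P2

Closest pair: (2.3, -28.3) and (-2.5, -6.6), distance = 22.2245


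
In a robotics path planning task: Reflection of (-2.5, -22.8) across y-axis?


Reflection over y-axis: (x,y) -> (-x,y)
(-2.5, -22.8) -> (2.5, -22.8)

(2.5, -22.8)


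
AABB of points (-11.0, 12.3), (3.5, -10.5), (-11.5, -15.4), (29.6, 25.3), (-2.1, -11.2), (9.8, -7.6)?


x range: [-11.5, 29.6]
y range: [-15.4, 25.3]
Bounding box: (-11.5,-15.4) to (29.6,25.3)

(-11.5,-15.4) to (29.6,25.3)


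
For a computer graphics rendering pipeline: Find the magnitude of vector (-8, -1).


|u| = sqrt((-8)^2 + (-1)^2) = sqrt(65) = 8.0623

8.0623


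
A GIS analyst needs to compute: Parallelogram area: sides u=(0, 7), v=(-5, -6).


|u x v| = |0*(-6) - 7*(-5)|
= |0 - (-35)| = 35

35


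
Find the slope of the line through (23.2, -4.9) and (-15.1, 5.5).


slope = (y2-y1)/(x2-x1) = (5.5-(-4.9))/((-15.1)-23.2) = 10.4/(-38.3) = -0.2715

-0.2715


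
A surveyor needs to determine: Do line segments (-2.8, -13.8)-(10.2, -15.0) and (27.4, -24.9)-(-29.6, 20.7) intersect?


Cross products: d1=744.42, d2=220.02, d3=-108.06, d4=416.34
d1*d2 < 0 and d3*d4 < 0? no

No, they don't intersect


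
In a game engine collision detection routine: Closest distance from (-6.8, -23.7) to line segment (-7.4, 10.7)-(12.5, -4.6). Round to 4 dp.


Project P onto AB: t = 0.8542 (clamped to [0,1])
Closest point on segment: (9.5995, -2.37)
Distance: 26.9056

26.9056


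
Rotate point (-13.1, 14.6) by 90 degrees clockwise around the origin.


90° CW: (x,y) -> (y, -x)
(-13.1,14.6) -> (14.6, 13.1)

(14.6, 13.1)


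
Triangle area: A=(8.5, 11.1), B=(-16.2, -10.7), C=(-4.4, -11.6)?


Area = |x_A(y_B-y_C) + x_B(y_C-y_A) + x_C(y_A-y_B)|/2
= |7.65 + 367.74 + (-95.92)|/2
= 279.47/2 = 139.735

139.735


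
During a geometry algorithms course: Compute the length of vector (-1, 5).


|u| = sqrt((-1)^2 + 5^2) = sqrt(26) = 5.099

5.099


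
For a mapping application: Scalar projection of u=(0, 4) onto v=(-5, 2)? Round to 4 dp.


u.v = 8, |v| = sqrt(29) = 5.3852
Scalar projection = u.v / |v| = 8 / sqrt(29) = 1.4856

1.4856


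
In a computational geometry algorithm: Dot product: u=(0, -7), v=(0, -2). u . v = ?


u . v = u_x*v_x + u_y*v_y = 0*0 + (-7)*(-2)
= 0 + 14 = 14

14


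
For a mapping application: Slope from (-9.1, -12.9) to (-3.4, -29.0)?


slope = (y2-y1)/(x2-x1) = ((-29)-(-12.9))/((-3.4)-(-9.1)) = (-16.1)/5.7 = -2.8246

-2.8246


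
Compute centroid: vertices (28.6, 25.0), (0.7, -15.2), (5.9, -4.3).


Centroid = ((x_A+x_B+x_C)/3, (y_A+y_B+y_C)/3)
= ((28.6+0.7+5.9)/3, (25+(-15.2)+(-4.3))/3)
= (11.7333, 1.8333)

(11.7333, 1.8333)


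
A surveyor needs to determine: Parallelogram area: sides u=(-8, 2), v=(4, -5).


|u x v| = |(-8)*(-5) - 2*4|
= |40 - 8| = 32

32


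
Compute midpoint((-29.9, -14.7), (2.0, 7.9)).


M = (((-29.9)+2)/2, ((-14.7)+7.9)/2)
= (-13.95, -3.4)

(-13.95, -3.4)


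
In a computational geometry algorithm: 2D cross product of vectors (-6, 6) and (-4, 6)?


u x v = u_x*v_y - u_y*v_x = (-6)*6 - 6*(-4)
= (-36) - (-24) = -12

-12


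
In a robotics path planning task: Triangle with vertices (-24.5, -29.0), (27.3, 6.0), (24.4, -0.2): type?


Side lengths squared: AB^2=3908.24, BC^2=46.85, CA^2=3220.65
Sorted: [46.85, 3220.65, 3908.24]
By sides: Scalene, By angles: Obtuse

Scalene, Obtuse


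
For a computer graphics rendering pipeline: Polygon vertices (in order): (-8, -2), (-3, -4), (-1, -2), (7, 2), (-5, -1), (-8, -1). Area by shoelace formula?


Shoelace sum: ((-8)*(-4) - (-3)*(-2)) + ((-3)*(-2) - (-1)*(-4)) + ((-1)*2 - 7*(-2)) + (7*(-1) - (-5)*2) + ((-5)*(-1) - (-8)*(-1)) + ((-8)*(-2) - (-8)*(-1))
= 48
Area = |48|/2 = 24

24


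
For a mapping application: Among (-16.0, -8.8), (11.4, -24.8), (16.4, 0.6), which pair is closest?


d(P0,P1) = 31.7295, d(P0,P2) = 33.736, d(P1,P2) = 25.8874
Closest: P1 and P2

Closest pair: (11.4, -24.8) and (16.4, 0.6), distance = 25.8874


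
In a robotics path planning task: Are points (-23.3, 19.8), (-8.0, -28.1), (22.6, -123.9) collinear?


Cross product: ((-8)-(-23.3))*((-123.9)-19.8) - ((-28.1)-19.8)*(22.6-(-23.3))
= 0

Yes, collinear


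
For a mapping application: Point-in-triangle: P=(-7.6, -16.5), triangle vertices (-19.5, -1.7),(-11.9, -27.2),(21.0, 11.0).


Cross products: AB x AP = 190.97, BC x BP = 187.77, CA x CP = 750.53
All same sign? yes

Yes, inside


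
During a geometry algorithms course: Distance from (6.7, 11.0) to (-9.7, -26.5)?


dx=-16.4, dy=-37.5
d^2 = (-16.4)^2 + (-37.5)^2 = 1675.21
d = sqrt(1675.21) = 40.9293

40.9293


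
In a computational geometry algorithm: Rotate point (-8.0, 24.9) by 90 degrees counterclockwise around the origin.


90° CCW: (x,y) -> (-y, x)
(-8,24.9) -> (-24.9, -8)

(-24.9, -8)


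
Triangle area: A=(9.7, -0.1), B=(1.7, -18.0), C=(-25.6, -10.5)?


Area = |x_A(y_B-y_C) + x_B(y_C-y_A) + x_C(y_A-y_B)|/2
= |(-72.75) + (-17.68) + (-458.24)|/2
= 548.67/2 = 274.335

274.335


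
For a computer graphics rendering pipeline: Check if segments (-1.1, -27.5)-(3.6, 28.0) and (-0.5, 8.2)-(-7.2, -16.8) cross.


Cross products: d1=224.19, d2=-30.16, d3=134.49, d4=388.84
d1*d2 < 0 and d3*d4 < 0? no

No, they don't intersect


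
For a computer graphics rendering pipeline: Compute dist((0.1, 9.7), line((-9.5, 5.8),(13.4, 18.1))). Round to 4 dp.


|cross product| = 28.77
|line direction| = sqrt(675.7) = 25.9942
Distance = 28.77/sqrt(675.7) = 1.1068

1.1068


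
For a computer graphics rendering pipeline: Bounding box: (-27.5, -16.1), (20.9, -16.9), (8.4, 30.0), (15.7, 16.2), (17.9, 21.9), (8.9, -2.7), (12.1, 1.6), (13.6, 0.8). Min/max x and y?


x range: [-27.5, 20.9]
y range: [-16.9, 30]
Bounding box: (-27.5,-16.9) to (20.9,30)

(-27.5,-16.9) to (20.9,30)


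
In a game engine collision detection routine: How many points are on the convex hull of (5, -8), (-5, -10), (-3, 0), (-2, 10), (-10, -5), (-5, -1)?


Convex hull vertices (CCW): (-10, -5), (-5, -10), (5, -8), (-2, 10)
Count = 4

4


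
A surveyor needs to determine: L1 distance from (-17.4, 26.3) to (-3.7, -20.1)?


|(-17.4)-(-3.7)| + |26.3-(-20.1)| = 13.7 + 46.4 = 60.1

60.1


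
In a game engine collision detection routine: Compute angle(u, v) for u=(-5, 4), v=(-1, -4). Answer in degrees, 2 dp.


u.v = -11, |u| = sqrt(41) = 6.4031, |v| = sqrt(17) = 4.1231
cos(theta) = u.v/(|u||v|) = -11/sqrt(697) = -0.416655
theta = acos(-0.416655) = 114.62 degrees

114.62 degrees


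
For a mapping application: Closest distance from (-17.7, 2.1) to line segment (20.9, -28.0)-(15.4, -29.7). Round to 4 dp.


Project P onto AB: t = 1 (clamped to [0,1])
Closest point on segment: (15.4, -29.7)
Distance: 45.9004

45.9004


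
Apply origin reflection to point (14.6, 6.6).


Reflection over origin: (x,y) -> (-x,-y)
(14.6, 6.6) -> (-14.6, -6.6)

(-14.6, -6.6)


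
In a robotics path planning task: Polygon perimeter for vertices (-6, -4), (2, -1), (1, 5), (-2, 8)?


Sides: (-6, -4)->(2, -1): sqrt(73) = 8.544004, (2, -1)->(1, 5): sqrt(37) = 6.082763, (1, 5)->(-2, 8): sqrt(18) = 4.242641, (-2, 8)->(-6, -4): sqrt(160) = 12.649111
Sum = 31.518519
Perimeter = 31.5185

31.5185


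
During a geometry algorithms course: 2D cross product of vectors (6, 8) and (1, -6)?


u x v = u_x*v_y - u_y*v_x = 6*(-6) - 8*1
= (-36) - 8 = -44

-44


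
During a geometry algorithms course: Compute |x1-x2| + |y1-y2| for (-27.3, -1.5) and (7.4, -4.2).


|(-27.3)-7.4| + |(-1.5)-(-4.2)| = 34.7 + 2.7 = 37.4

37.4


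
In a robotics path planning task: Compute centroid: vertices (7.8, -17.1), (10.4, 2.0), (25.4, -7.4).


Centroid = ((x_A+x_B+x_C)/3, (y_A+y_B+y_C)/3)
= ((7.8+10.4+25.4)/3, ((-17.1)+2+(-7.4))/3)
= (14.5333, -7.5)

(14.5333, -7.5)


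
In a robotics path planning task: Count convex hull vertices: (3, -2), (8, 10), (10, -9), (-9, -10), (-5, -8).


Convex hull vertices (CCW): (-9, -10), (10, -9), (8, 10)
Count = 3

3


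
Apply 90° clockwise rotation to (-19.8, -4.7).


90° CW: (x,y) -> (y, -x)
(-19.8,-4.7) -> (-4.7, 19.8)

(-4.7, 19.8)


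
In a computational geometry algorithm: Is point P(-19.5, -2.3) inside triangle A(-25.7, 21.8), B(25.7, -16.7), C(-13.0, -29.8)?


Cross products: AB x AP = -1000.04, BC x BP = -1149.4, CA x CP = -13.85
All same sign? yes

Yes, inside


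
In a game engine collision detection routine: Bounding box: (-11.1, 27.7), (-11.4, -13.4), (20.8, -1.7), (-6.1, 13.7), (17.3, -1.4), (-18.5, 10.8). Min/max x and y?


x range: [-18.5, 20.8]
y range: [-13.4, 27.7]
Bounding box: (-18.5,-13.4) to (20.8,27.7)

(-18.5,-13.4) to (20.8,27.7)


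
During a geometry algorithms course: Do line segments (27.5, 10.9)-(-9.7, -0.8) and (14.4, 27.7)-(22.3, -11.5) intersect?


Cross products: d1=380.8, d2=-1169.87, d3=-778.23, d4=772.44
d1*d2 < 0 and d3*d4 < 0? yes

Yes, they intersect


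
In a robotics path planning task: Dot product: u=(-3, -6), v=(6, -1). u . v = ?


u . v = u_x*v_x + u_y*v_y = (-3)*6 + (-6)*(-1)
= (-18) + 6 = -12

-12


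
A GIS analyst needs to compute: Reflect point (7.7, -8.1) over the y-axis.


Reflection over y-axis: (x,y) -> (-x,y)
(7.7, -8.1) -> (-7.7, -8.1)

(-7.7, -8.1)


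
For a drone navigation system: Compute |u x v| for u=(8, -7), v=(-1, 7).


|u x v| = |8*7 - (-7)*(-1)|
= |56 - 7| = 49

49


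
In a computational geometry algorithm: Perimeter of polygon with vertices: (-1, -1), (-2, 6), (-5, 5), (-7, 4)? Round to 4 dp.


Sides: (-1, -1)->(-2, 6): sqrt(50) = 7.071068, (-2, 6)->(-5, 5): sqrt(10) = 3.162278, (-5, 5)->(-7, 4): sqrt(5) = 2.236068, (-7, 4)->(-1, -1): sqrt(61) = 7.81025
Sum = 20.279664
Perimeter = 20.2797

20.2797


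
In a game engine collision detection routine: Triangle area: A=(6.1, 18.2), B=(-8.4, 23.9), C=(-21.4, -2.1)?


Area = |x_A(y_B-y_C) + x_B(y_C-y_A) + x_C(y_A-y_B)|/2
= |158.6 + 170.52 + 121.98|/2
= 451.1/2 = 225.55

225.55


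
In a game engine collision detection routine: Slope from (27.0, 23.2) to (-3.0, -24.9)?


slope = (y2-y1)/(x2-x1) = ((-24.9)-23.2)/((-3)-27) = (-48.1)/(-30) = 1.6033

1.6033


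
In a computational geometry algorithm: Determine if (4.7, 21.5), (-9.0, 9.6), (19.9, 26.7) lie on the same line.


Cross product: ((-9)-4.7)*(26.7-21.5) - (9.6-21.5)*(19.9-4.7)
= 109.64

No, not collinear


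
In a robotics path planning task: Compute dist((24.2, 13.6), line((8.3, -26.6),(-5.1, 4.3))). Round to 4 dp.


|cross product| = 1029.99
|line direction| = sqrt(1134.37) = 33.6804
Distance = 1029.99/sqrt(1134.37) = 30.5813

30.5813


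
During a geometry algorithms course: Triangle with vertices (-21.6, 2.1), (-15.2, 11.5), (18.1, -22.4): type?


Side lengths squared: AB^2=129.32, BC^2=2258.1, CA^2=2176.34
Sorted: [129.32, 2176.34, 2258.1]
By sides: Scalene, By angles: Acute

Scalene, Acute


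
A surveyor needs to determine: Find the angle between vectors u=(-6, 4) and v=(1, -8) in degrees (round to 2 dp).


u.v = -38, |u| = sqrt(52) = 7.2111, |v| = sqrt(65) = 8.0623
cos(theta) = u.v/(|u||v|) = -38/sqrt(3380) = -0.65362
theta = acos(-0.65362) = 130.82 degrees

130.82 degrees


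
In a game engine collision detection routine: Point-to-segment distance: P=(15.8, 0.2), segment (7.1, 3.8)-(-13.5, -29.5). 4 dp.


Project P onto AB: t = 0 (clamped to [0,1])
Closest point on segment: (7.1, 3.8)
Distance: 9.4154

9.4154


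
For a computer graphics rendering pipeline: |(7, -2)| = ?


|u| = sqrt(7^2 + (-2)^2) = sqrt(53) = 7.2801

7.2801


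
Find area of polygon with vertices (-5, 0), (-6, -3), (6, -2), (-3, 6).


Shoelace sum: ((-5)*(-3) - (-6)*0) + ((-6)*(-2) - 6*(-3)) + (6*6 - (-3)*(-2)) + ((-3)*0 - (-5)*6)
= 105
Area = |105|/2 = 52.5

52.5


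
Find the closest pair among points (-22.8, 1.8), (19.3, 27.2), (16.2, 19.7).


d(P0,P1) = 49.1688, d(P0,P2) = 42.9117, d(P1,P2) = 8.1154
Closest: P1 and P2

Closest pair: (19.3, 27.2) and (16.2, 19.7), distance = 8.1154


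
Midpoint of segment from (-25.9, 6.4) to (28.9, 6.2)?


M = (((-25.9)+28.9)/2, (6.4+6.2)/2)
= (1.5, 6.3)

(1.5, 6.3)


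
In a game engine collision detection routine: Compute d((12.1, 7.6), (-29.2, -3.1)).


dx=-41.3, dy=-10.7
d^2 = (-41.3)^2 + (-10.7)^2 = 1820.18
d = sqrt(1820.18) = 42.6636

42.6636


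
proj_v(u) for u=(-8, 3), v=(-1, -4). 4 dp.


u.v = -4, |v| = sqrt(17) = 4.1231
Scalar projection = u.v / |v| = -4 / sqrt(17) = -0.9701

-0.9701


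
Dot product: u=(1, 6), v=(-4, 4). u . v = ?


u . v = u_x*v_x + u_y*v_y = 1*(-4) + 6*4
= (-4) + 24 = 20

20


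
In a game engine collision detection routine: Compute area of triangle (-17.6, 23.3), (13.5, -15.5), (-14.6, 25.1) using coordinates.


Area = |x_A(y_B-y_C) + x_B(y_C-y_A) + x_C(y_A-y_B)|/2
= |714.56 + 24.3 + (-566.48)|/2
= 172.38/2 = 86.19

86.19


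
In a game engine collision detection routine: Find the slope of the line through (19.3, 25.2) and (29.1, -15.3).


slope = (y2-y1)/(x2-x1) = ((-15.3)-25.2)/(29.1-19.3) = (-40.5)/9.8 = -4.1327

-4.1327


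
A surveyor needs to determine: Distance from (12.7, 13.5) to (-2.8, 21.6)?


dx=-15.5, dy=8.1
d^2 = (-15.5)^2 + 8.1^2 = 305.86
d = sqrt(305.86) = 17.4889

17.4889


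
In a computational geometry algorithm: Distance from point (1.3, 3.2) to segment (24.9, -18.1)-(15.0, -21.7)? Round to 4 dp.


Project P onto AB: t = 1 (clamped to [0,1])
Closest point on segment: (15, -21.7)
Distance: 28.4201

28.4201


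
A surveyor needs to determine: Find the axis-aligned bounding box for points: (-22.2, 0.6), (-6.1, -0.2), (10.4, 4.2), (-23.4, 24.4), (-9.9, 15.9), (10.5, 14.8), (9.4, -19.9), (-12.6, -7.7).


x range: [-23.4, 10.5]
y range: [-19.9, 24.4]
Bounding box: (-23.4,-19.9) to (10.5,24.4)

(-23.4,-19.9) to (10.5,24.4)


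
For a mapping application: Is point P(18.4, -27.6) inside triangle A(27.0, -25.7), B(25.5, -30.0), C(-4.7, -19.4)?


Cross products: AB x AP = -34.13, BC x BP = 2.78, CA x CP = -114.41
All same sign? no

No, outside


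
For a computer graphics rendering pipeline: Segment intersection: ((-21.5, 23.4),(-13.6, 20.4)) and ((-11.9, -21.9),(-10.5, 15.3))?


Cross products: d1=420.54, d2=122.46, d3=-329.07, d4=-30.99
d1*d2 < 0 and d3*d4 < 0? no

No, they don't intersect


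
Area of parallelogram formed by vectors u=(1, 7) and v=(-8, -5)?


|u x v| = |1*(-5) - 7*(-8)|
= |(-5) - (-56)| = 51

51


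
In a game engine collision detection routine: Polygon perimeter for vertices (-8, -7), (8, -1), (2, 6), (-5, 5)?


Sides: (-8, -7)->(8, -1): sqrt(292) = 17.088007, (8, -1)->(2, 6): sqrt(85) = 9.219544, (2, 6)->(-5, 5): sqrt(50) = 7.071068, (-5, 5)->(-8, -7): sqrt(153) = 12.369317
Sum = 45.747936
Perimeter = 45.7479

45.7479


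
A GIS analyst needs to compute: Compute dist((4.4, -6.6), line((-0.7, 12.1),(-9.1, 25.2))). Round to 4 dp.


|cross product| = 90.27
|line direction| = sqrt(242.17) = 15.5618
Distance = 90.27/sqrt(242.17) = 5.8007

5.8007


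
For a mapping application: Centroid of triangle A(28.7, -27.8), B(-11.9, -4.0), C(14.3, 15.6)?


Centroid = ((x_A+x_B+x_C)/3, (y_A+y_B+y_C)/3)
= ((28.7+(-11.9)+14.3)/3, ((-27.8)+(-4)+15.6)/3)
= (10.3667, -5.4)

(10.3667, -5.4)


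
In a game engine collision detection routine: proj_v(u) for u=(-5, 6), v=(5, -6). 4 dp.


u.v = -61, |v| = sqrt(61) = 7.8102
Scalar projection = u.v / |v| = -61 / sqrt(61) = -7.8102

-7.8102


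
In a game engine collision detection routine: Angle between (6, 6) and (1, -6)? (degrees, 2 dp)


u.v = -30, |u| = sqrt(72) = 8.4853, |v| = sqrt(37) = 6.0828
cos(theta) = u.v/(|u||v|) = -30/sqrt(2664) = -0.581238
theta = acos(-0.581238) = 125.54 degrees

125.54 degrees


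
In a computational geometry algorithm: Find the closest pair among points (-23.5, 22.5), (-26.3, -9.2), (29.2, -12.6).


d(P0,P1) = 31.8234, d(P0,P2) = 63.319, d(P1,P2) = 55.604
Closest: P0 and P1

Closest pair: (-23.5, 22.5) and (-26.3, -9.2), distance = 31.8234


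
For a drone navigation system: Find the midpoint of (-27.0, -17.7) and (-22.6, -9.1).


M = (((-27)+(-22.6))/2, ((-17.7)+(-9.1))/2)
= (-24.8, -13.4)

(-24.8, -13.4)


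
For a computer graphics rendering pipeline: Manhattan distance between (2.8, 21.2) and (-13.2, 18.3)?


|2.8-(-13.2)| + |21.2-18.3| = 16 + 2.9 = 18.9

18.9


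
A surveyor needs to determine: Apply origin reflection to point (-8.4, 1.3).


Reflection over origin: (x,y) -> (-x,-y)
(-8.4, 1.3) -> (8.4, -1.3)

(8.4, -1.3)


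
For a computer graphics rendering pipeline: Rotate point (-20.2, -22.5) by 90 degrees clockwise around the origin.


90° CW: (x,y) -> (y, -x)
(-20.2,-22.5) -> (-22.5, 20.2)

(-22.5, 20.2)


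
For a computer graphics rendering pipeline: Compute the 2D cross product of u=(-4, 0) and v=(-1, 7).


u x v = u_x*v_y - u_y*v_x = (-4)*7 - 0*(-1)
= (-28) - 0 = -28

-28


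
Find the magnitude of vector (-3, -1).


|u| = sqrt((-3)^2 + (-1)^2) = sqrt(10) = 3.1623

3.1623


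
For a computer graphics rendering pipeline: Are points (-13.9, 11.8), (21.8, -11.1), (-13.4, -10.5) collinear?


Cross product: (21.8-(-13.9))*((-10.5)-11.8) - ((-11.1)-11.8)*((-13.4)-(-13.9))
= -784.66

No, not collinear


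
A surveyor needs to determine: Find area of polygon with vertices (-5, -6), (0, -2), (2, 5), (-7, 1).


Shoelace sum: ((-5)*(-2) - 0*(-6)) + (0*5 - 2*(-2)) + (2*1 - (-7)*5) + ((-7)*(-6) - (-5)*1)
= 98
Area = |98|/2 = 49

49


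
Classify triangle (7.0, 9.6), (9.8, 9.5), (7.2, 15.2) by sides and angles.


Side lengths squared: AB^2=7.85, BC^2=39.25, CA^2=31.4
Sorted: [7.85, 31.4, 39.25]
By sides: Scalene, By angles: Right

Scalene, Right


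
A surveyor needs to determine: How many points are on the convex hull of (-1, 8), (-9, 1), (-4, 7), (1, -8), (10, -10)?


Convex hull vertices (CCW): (-9, 1), (1, -8), (10, -10), (-1, 8), (-4, 7)
Count = 5

5


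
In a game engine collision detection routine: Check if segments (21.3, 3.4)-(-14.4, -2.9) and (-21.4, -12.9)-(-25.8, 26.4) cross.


Cross products: d1=-1749.83, d2=-319.1, d3=312.9, d4=-1117.83
d1*d2 < 0 and d3*d4 < 0? no

No, they don't intersect


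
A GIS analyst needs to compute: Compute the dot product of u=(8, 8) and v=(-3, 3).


u . v = u_x*v_x + u_y*v_y = 8*(-3) + 8*3
= (-24) + 24 = 0

0


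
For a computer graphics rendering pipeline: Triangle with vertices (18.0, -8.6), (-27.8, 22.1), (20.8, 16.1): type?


Side lengths squared: AB^2=3040.13, BC^2=2397.96, CA^2=617.93
Sorted: [617.93, 2397.96, 3040.13]
By sides: Scalene, By angles: Obtuse

Scalene, Obtuse


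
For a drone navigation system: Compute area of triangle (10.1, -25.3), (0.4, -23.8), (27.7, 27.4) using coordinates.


Area = |x_A(y_B-y_C) + x_B(y_C-y_A) + x_C(y_A-y_B)|/2
= |(-517.12) + 21.08 + (-41.55)|/2
= 537.59/2 = 268.795

268.795


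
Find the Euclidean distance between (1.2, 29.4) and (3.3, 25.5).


dx=2.1, dy=-3.9
d^2 = 2.1^2 + (-3.9)^2 = 19.62
d = sqrt(19.62) = 4.4294

4.4294


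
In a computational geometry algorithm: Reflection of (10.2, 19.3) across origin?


Reflection over origin: (x,y) -> (-x,-y)
(10.2, 19.3) -> (-10.2, -19.3)

(-10.2, -19.3)


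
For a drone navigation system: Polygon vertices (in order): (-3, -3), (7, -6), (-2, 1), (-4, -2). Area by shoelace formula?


Shoelace sum: ((-3)*(-6) - 7*(-3)) + (7*1 - (-2)*(-6)) + ((-2)*(-2) - (-4)*1) + ((-4)*(-3) - (-3)*(-2))
= 48
Area = |48|/2 = 24

24


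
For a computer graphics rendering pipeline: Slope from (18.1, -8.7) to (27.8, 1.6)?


slope = (y2-y1)/(x2-x1) = (1.6-(-8.7))/(27.8-18.1) = 10.3/9.7 = 1.0619

1.0619


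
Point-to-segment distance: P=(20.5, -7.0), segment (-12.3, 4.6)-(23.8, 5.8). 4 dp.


Project P onto AB: t = 0.8969 (clamped to [0,1])
Closest point on segment: (20.0786, 5.6763)
Distance: 12.6833

12.6833


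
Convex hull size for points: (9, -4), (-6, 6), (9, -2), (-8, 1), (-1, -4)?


Convex hull vertices (CCW): (-8, 1), (-1, -4), (9, -4), (9, -2), (-6, 6)
Count = 5

5


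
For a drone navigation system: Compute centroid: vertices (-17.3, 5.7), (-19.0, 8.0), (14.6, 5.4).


Centroid = ((x_A+x_B+x_C)/3, (y_A+y_B+y_C)/3)
= (((-17.3)+(-19)+14.6)/3, (5.7+8+5.4)/3)
= (-7.2333, 6.3667)

(-7.2333, 6.3667)


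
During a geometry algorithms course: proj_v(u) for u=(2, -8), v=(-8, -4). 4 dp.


u.v = 16, |v| = sqrt(80) = 8.9443
Scalar projection = u.v / |v| = 16 / sqrt(80) = 1.7889

1.7889


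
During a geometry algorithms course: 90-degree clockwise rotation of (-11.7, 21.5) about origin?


90° CW: (x,y) -> (y, -x)
(-11.7,21.5) -> (21.5, 11.7)

(21.5, 11.7)


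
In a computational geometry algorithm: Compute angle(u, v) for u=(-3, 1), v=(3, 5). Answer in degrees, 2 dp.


u.v = -4, |u| = sqrt(10) = 3.1623, |v| = sqrt(34) = 5.831
cos(theta) = u.v/(|u||v|) = -4/sqrt(340) = -0.21693
theta = acos(-0.21693) = 102.53 degrees

102.53 degrees


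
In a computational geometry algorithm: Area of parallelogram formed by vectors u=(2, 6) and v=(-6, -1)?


|u x v| = |2*(-1) - 6*(-6)|
= |(-2) - (-36)| = 34

34


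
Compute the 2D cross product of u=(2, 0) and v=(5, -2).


u x v = u_x*v_y - u_y*v_x = 2*(-2) - 0*5
= (-4) - 0 = -4

-4


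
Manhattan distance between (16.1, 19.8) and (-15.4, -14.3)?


|16.1-(-15.4)| + |19.8-(-14.3)| = 31.5 + 34.1 = 65.6

65.6


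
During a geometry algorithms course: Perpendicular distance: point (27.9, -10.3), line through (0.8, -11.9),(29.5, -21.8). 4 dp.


|cross product| = 314.21
|line direction| = sqrt(921.7) = 30.3595
Distance = 314.21/sqrt(921.7) = 10.3496

10.3496


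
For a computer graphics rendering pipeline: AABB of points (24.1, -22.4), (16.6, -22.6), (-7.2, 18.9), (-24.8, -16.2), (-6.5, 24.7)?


x range: [-24.8, 24.1]
y range: [-22.6, 24.7]
Bounding box: (-24.8,-22.6) to (24.1,24.7)

(-24.8,-22.6) to (24.1,24.7)


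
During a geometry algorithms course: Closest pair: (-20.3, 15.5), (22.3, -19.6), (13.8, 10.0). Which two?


d(P0,P1) = 55.1976, d(P0,P2) = 34.5407, d(P1,P2) = 30.7963
Closest: P1 and P2

Closest pair: (22.3, -19.6) and (13.8, 10.0), distance = 30.7963


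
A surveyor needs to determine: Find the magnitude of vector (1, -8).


|u| = sqrt(1^2 + (-8)^2) = sqrt(65) = 8.0623

8.0623


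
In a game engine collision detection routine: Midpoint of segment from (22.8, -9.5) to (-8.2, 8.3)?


M = ((22.8+(-8.2))/2, ((-9.5)+8.3)/2)
= (7.3, -0.6)

(7.3, -0.6)


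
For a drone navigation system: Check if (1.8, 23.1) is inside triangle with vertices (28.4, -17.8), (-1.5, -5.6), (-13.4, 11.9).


Cross products: AB x AP = -898.39, BC x BP = -399.28, CA x CP = 919.6
All same sign? no

No, outside


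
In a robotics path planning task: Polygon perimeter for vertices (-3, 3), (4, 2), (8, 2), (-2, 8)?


Sides: (-3, 3)->(4, 2): sqrt(50) = 7.071068, (4, 2)->(8, 2): sqrt(16) = 4, (8, 2)->(-2, 8): sqrt(136) = 11.661904, (-2, 8)->(-3, 3): sqrt(26) = 5.09902
Sum = 27.831992
Perimeter = 27.832

27.832


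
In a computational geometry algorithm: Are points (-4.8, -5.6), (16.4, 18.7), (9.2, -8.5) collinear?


Cross product: (16.4-(-4.8))*((-8.5)-(-5.6)) - (18.7-(-5.6))*(9.2-(-4.8))
= -401.68

No, not collinear


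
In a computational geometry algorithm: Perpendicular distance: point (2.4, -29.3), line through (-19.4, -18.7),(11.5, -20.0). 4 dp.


|cross product| = 299.2
|line direction| = sqrt(956.5) = 30.9273
Distance = 299.2/sqrt(956.5) = 9.6743

9.6743


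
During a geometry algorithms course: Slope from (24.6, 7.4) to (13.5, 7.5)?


slope = (y2-y1)/(x2-x1) = (7.5-7.4)/(13.5-24.6) = 0.1/(-11.1) = -0.009

-0.009


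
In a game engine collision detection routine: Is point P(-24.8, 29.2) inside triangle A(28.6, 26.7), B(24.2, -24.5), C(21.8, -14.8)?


Cross products: AB x AP = -2745.08, BC x BP = 346.42, CA x CP = 2233.1
All same sign? no

No, outside


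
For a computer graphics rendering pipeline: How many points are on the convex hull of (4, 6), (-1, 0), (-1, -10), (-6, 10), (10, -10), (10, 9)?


Convex hull vertices (CCW): (-6, 10), (-1, -10), (10, -10), (10, 9)
Count = 4

4


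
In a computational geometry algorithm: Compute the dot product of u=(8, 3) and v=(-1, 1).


u . v = u_x*v_x + u_y*v_y = 8*(-1) + 3*1
= (-8) + 3 = -5

-5


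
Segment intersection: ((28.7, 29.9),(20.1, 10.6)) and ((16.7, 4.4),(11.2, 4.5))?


Cross products: d1=-141.45, d2=-34.44, d3=-12.3, d4=-119.31
d1*d2 < 0 and d3*d4 < 0? no

No, they don't intersect


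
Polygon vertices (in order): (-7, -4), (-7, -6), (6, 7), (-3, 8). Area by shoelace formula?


Shoelace sum: ((-7)*(-6) - (-7)*(-4)) + ((-7)*7 - 6*(-6)) + (6*8 - (-3)*7) + ((-3)*(-4) - (-7)*8)
= 138
Area = |138|/2 = 69

69


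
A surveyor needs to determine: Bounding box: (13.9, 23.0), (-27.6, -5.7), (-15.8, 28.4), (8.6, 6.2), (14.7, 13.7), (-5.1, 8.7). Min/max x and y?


x range: [-27.6, 14.7]
y range: [-5.7, 28.4]
Bounding box: (-27.6,-5.7) to (14.7,28.4)

(-27.6,-5.7) to (14.7,28.4)


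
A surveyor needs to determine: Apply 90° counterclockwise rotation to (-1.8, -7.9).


90° CCW: (x,y) -> (-y, x)
(-1.8,-7.9) -> (7.9, -1.8)

(7.9, -1.8)


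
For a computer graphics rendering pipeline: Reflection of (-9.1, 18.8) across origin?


Reflection over origin: (x,y) -> (-x,-y)
(-9.1, 18.8) -> (9.1, -18.8)

(9.1, -18.8)


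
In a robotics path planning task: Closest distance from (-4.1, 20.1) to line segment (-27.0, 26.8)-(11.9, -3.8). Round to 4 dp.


Project P onto AB: t = 0.4474 (clamped to [0,1])
Closest point on segment: (-9.5978, 13.1109)
Distance: 8.8923

8.8923


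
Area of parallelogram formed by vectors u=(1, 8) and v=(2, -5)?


|u x v| = |1*(-5) - 8*2|
= |(-5) - 16| = 21

21


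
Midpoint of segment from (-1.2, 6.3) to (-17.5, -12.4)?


M = (((-1.2)+(-17.5))/2, (6.3+(-12.4))/2)
= (-9.35, -3.05)

(-9.35, -3.05)


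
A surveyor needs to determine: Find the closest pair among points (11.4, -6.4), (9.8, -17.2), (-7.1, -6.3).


d(P0,P1) = 10.9179, d(P0,P2) = 18.5003, d(P1,P2) = 20.1102
Closest: P0 and P1

Closest pair: (11.4, -6.4) and (9.8, -17.2), distance = 10.9179


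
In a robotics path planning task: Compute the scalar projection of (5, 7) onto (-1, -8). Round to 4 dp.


u.v = -61, |v| = sqrt(65) = 8.0623
Scalar projection = u.v / |v| = -61 / sqrt(65) = -7.5661

-7.5661


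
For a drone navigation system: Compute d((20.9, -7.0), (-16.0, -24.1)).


dx=-36.9, dy=-17.1
d^2 = (-36.9)^2 + (-17.1)^2 = 1654.02
d = sqrt(1654.02) = 40.6696

40.6696


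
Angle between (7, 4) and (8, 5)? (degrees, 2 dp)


u.v = 76, |u| = sqrt(65) = 8.0623, |v| = sqrt(89) = 9.434
cos(theta) = u.v/(|u||v|) = 76/sqrt(5785) = 0.999222
theta = acos(0.999222) = 2.26 degrees

2.26 degrees


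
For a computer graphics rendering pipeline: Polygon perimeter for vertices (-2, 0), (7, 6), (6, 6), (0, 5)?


Sides: (-2, 0)->(7, 6): sqrt(117) = 10.816654, (7, 6)->(6, 6): sqrt(1) = 1, (6, 6)->(0, 5): sqrt(37) = 6.082763, (0, 5)->(-2, 0): sqrt(29) = 5.385165
Sum = 23.284582
Perimeter = 23.2846

23.2846


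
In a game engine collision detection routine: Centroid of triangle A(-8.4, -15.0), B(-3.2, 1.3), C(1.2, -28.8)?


Centroid = ((x_A+x_B+x_C)/3, (y_A+y_B+y_C)/3)
= (((-8.4)+(-3.2)+1.2)/3, ((-15)+1.3+(-28.8))/3)
= (-3.4667, -14.1667)

(-3.4667, -14.1667)


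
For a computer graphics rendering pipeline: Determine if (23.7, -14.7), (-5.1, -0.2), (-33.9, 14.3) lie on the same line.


Cross product: ((-5.1)-23.7)*(14.3-(-14.7)) - ((-0.2)-(-14.7))*((-33.9)-23.7)
= 0

Yes, collinear


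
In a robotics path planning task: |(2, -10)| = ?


|u| = sqrt(2^2 + (-10)^2) = sqrt(104) = 10.198

10.198


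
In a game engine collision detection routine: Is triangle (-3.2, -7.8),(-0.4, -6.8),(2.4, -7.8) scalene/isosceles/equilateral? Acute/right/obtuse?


Side lengths squared: AB^2=8.84, BC^2=8.84, CA^2=31.36
Sorted: [8.84, 8.84, 31.36]
By sides: Isosceles, By angles: Obtuse

Isosceles, Obtuse


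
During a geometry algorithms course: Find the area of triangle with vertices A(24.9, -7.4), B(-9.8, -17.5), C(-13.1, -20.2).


Area = |x_A(y_B-y_C) + x_B(y_C-y_A) + x_C(y_A-y_B)|/2
= |67.23 + 125.44 + (-132.31)|/2
= 60.36/2 = 30.18

30.18


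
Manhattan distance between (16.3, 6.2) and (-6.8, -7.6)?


|16.3-(-6.8)| + |6.2-(-7.6)| = 23.1 + 13.8 = 36.9

36.9


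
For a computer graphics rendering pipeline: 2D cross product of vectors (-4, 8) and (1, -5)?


u x v = u_x*v_y - u_y*v_x = (-4)*(-5) - 8*1
= 20 - 8 = 12

12


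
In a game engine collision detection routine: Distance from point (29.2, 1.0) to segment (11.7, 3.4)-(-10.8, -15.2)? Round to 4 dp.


Project P onto AB: t = 0 (clamped to [0,1])
Closest point on segment: (11.7, 3.4)
Distance: 17.6638

17.6638


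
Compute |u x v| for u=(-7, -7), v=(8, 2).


|u x v| = |(-7)*2 - (-7)*8|
= |(-14) - (-56)| = 42

42


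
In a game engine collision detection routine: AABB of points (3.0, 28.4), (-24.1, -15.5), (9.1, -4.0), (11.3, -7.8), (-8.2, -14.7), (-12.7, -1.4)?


x range: [-24.1, 11.3]
y range: [-15.5, 28.4]
Bounding box: (-24.1,-15.5) to (11.3,28.4)

(-24.1,-15.5) to (11.3,28.4)


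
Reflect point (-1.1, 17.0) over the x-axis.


Reflection over x-axis: (x,y) -> (x,-y)
(-1.1, 17) -> (-1.1, -17)

(-1.1, -17)


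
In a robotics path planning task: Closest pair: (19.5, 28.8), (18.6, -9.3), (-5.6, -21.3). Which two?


d(P0,P1) = 38.1106, d(P0,P2) = 56.0359, d(P1,P2) = 27.0118
Closest: P1 and P2

Closest pair: (18.6, -9.3) and (-5.6, -21.3), distance = 27.0118


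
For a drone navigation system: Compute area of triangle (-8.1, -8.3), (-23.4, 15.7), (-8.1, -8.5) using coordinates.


Area = |x_A(y_B-y_C) + x_B(y_C-y_A) + x_C(y_A-y_B)|/2
= |(-196.02) + 4.68 + 194.4|/2
= 3.06/2 = 1.53

1.53


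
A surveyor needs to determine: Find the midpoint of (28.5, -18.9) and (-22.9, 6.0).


M = ((28.5+(-22.9))/2, ((-18.9)+6)/2)
= (2.8, -6.45)

(2.8, -6.45)


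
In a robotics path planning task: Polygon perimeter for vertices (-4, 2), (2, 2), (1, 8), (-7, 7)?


Sides: (-4, 2)->(2, 2): sqrt(36) = 6, (2, 2)->(1, 8): sqrt(37) = 6.082763, (1, 8)->(-7, 7): sqrt(65) = 8.062258, (-7, 7)->(-4, 2): sqrt(34) = 5.830952
Sum = 25.975973
Perimeter = 25.976

25.976
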